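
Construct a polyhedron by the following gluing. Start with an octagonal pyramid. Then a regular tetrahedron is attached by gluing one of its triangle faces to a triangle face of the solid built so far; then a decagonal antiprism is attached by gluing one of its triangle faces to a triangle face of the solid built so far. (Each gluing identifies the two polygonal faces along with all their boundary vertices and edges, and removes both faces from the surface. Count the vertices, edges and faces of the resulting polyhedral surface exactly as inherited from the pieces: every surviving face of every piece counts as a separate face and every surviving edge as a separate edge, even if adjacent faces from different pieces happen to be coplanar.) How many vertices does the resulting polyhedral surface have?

An octagonal pyramid: V=9, E=16, F=9.
Attach a regular tetrahedron (V=4, E=6, F=4) along a 3-gon: merge 3 vertices and 3 edges, delete both glued faces → V=10, E=19, F=11.
Attach a decagonal antiprism (V=20, E=40, F=22) along a 3-gon: merge 3 vertices and 3 edges, delete both glued faces → V=27, E=56, F=31.
Check: V − E + F = 27 − 56 + 31 = 2.

27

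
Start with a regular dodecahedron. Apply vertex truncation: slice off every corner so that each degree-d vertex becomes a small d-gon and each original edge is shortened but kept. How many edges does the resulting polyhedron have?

The base solid has V = 20, E = 30, F = 12.
Truncation replaces each original edge-end by a new vertex, so V′ = 2E = 60.
Each original edge survives, and each old vertex of degree d contributes d new edges; summing degrees gives Σd = 2E, so E′ = E + 2E = 3E = 90.
Each original face survives and each original vertex becomes one new face: F′ = F + V = 32.

90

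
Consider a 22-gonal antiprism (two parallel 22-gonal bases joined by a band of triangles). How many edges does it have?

An antiprism on an n-gon has two n-gon caps and 2n triangles: V = 2·22 = 44, E = 4·22 = 88, F = 2·22 + 2 = 46.

88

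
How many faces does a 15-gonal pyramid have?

A pyramid on an n-gon base has one n-gon and n triangles: V = 15 + 1 = 16, E = 2·15 = 30, F = 15 + 1 = 16.
Check: V − E + F = 16 − 30 + 16 = 2.

16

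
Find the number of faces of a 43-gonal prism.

45

A prism on an n-gon has two n-gon bases and n rectangular sides: V = 2·43 = 86, E = 3·43 = 129, F = 43 + 2 = 45.
Check: V − E + F = 86 − 129 + 45 = 2.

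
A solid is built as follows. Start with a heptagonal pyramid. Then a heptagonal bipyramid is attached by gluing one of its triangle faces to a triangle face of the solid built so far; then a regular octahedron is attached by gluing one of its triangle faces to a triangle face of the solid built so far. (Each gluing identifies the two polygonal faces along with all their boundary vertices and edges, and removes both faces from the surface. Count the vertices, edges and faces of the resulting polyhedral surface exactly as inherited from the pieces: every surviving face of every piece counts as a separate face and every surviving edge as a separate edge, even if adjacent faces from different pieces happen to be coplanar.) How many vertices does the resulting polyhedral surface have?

17

A heptagonal pyramid: V=8, E=14, F=8.
Attach a heptagonal bipyramid (V=9, E=21, F=14) along a 3-gon: merge 3 vertices and 3 edges, delete both glued faces → V=14, E=32, F=20.
Attach a regular octahedron (V=6, E=12, F=8) along a 3-gon: merge 3 vertices and 3 edges, delete both glued faces → V=17, E=41, F=26.
Check: V − E + F = 17 − 41 + 26 = 2.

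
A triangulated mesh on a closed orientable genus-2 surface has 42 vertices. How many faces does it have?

χ = 2 − 2·2 = -2, and every face is a triangle so 3F = 2E.
V − E + F = -2 with E = 3F/2 gives 42 − (3/2 − 1)·F = -2, so F = 88 and E = 132.

88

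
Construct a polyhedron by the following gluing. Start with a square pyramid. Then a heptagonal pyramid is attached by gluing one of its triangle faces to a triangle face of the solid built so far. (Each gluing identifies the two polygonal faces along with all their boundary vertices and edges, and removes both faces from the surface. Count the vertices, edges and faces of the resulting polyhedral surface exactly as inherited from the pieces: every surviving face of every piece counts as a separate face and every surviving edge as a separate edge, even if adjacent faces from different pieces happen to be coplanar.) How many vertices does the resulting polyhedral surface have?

A square pyramid: V=5, E=8, F=5.
Attach a heptagonal pyramid (V=8, E=14, F=8) along a 3-gon: merge 3 vertices and 3 edges, delete both glued faces → V=10, E=19, F=11.
Check: V − E + F = 10 − 19 + 11 = 2.

10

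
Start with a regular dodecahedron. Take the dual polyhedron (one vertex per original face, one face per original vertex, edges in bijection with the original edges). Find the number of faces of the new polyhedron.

The base solid has V = 20, E = 30, F = 12.
The dual swaps V and F and preserves E: V′ = F = 12, E′ = E = 30, F′ = V = 20.

20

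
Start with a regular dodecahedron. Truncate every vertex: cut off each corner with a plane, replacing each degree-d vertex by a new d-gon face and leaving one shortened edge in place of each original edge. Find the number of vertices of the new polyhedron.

60

The base solid has V = 20, E = 30, F = 12.
Truncation replaces each original edge-end by a new vertex, so V′ = 2E = 60.
Each original edge survives, and each old vertex of degree d contributes d new edges; summing degrees gives Σd = 2E, so E′ = E + 2E = 3E = 90.
Each original face survives and each original vertex becomes one new face: F′ = F + V = 32.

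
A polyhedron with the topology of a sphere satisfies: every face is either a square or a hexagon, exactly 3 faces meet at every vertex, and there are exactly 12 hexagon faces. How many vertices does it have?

32

Let x be the number of squares; then F = 12 + x.
Edge–face incidences: 2E = 6·12 + 4·x = 72 + 4x.
Every vertex has degree 3, so 3V = 2E.
Euler: V − E + F = 2 ⇒ (2E)/3 − E + (12 + x) = 2.
Multiply by 6: 2·(2E) − 3·(2E) + 6·(12 + x) = 12, i.e. 72 + 6x − (72 + 4x) = 12.
Collecting terms: 2x = 12, so x = 6.
Then 2E = 72 + 4·6 = 96, so E = 48, V = 2E/3 = 32, F = 12 + 6 = 18.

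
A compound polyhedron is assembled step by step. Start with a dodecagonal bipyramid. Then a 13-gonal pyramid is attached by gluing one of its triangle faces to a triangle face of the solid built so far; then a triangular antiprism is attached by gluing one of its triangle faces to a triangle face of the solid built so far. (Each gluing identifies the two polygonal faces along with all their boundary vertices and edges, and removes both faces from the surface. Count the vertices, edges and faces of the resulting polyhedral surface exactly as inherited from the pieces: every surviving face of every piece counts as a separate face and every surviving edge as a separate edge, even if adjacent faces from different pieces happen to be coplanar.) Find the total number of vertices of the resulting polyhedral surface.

28

A dodecagonal bipyramid: V=14, E=36, F=24.
Attach a 13-gonal pyramid (V=14, E=26, F=14) along a 3-gon: merge 3 vertices and 3 edges, delete both glued faces → V=25, E=59, F=36.
Attach a triangular antiprism (V=6, E=12, F=8) along a 3-gon: merge 3 vertices and 3 edges, delete both glued faces → V=28, E=68, F=42.
Check: V − E + F = 28 − 68 + 42 = 2.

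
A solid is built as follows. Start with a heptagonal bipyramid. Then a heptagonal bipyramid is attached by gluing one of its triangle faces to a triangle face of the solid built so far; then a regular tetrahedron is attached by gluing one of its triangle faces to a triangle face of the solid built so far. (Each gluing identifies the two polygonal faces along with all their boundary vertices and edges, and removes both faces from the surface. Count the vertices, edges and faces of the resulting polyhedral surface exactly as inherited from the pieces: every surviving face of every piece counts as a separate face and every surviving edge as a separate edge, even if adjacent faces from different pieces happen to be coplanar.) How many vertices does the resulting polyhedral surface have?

A heptagonal bipyramid: V=9, E=21, F=14.
Attach a heptagonal bipyramid (V=9, E=21, F=14) along a 3-gon: merge 3 vertices and 3 edges, delete both glued faces → V=15, E=39, F=26.
Attach a regular tetrahedron (V=4, E=6, F=4) along a 3-gon: merge 3 vertices and 3 edges, delete both glued faces → V=16, E=42, F=28.
Check: V − E + F = 16 − 42 + 28 = 2.

16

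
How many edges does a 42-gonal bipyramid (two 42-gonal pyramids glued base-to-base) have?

126

A bipyramid over an n-gon has 2n triangular faces and n + 2 vertices: V = 42 + 2 = 44, E = 3·42 = 126, F = 2·42 = 84.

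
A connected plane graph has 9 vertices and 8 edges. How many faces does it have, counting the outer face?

Euler's formula for a connected plane graph: V − E + F = 2, so F = 2 − 9 + 8 = 1.

1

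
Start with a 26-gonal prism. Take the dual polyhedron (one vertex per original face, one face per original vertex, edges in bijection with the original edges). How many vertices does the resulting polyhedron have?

28

The base solid has V = 52, E = 78, F = 28.
The dual swaps V and F and preserves E: V′ = F = 28, E′ = E = 78, F′ = V = 52.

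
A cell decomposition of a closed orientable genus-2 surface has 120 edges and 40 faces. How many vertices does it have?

For a closed orientable surface of genus 2, χ = 2 − 2·2 = -2.
V = -2 + E − F = -2 + 120 − 40 = 78.

78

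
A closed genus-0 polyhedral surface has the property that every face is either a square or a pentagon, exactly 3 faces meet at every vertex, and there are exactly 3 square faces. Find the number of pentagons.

Let x be the number of pentagons; then F = 3 + x.
Edge–face incidences: 2E = 4·3 + 5·x = 12 + 5x.
Every vertex has degree 3, so 3V = 2E.
Euler: V − E + F = 2 ⇒ (2E)/3 − E + (3 + x) = 2.
Multiply by 6: 2·(2E) − 3·(2E) + 6·(3 + x) = 12, i.e. 18 + 6x − (12 + 5x) = 12.
Collecting terms: x + 6 = 12, so x = 6.
Then 2E = 12 + 5·6 = 42, so E = 21, V = 2E/3 = 14, F = 3 + 6 = 9.

6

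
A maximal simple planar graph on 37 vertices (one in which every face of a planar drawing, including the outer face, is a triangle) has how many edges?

105

In a plane triangulation 3F = 2E and V − E + F = 2, so E = 3V − 6 = 3·37 − 6 = 105.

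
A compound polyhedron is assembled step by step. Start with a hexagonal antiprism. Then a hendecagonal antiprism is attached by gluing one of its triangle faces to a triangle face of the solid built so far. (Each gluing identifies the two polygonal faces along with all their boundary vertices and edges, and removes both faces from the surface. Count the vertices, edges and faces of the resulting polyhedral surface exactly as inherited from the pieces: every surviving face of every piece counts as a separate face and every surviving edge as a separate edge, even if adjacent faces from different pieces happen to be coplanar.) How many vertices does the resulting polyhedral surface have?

31

A hexagonal antiprism: V=12, E=24, F=14.
Attach a hendecagonal antiprism (V=22, E=44, F=24) along a 3-gon: merge 3 vertices and 3 edges, delete both glued faces → V=31, E=65, F=36.
Check: V − E + F = 31 − 65 + 36 = 2.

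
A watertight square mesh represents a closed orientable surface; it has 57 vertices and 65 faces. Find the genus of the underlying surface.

Every face is a square, so 2E = 4·65 = 260, giving E = 130.
χ = V − E + F = 57 − 130 + 65 = -8.
For a closed orientable surface χ = 2 − 2g, so g = (2 − (-8))/2 = 5.

5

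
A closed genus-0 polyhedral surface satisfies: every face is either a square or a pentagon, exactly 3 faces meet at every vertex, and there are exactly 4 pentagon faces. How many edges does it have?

Let x be the number of squares; then F = 4 + x.
Edge–face incidences: 2E = 5·4 + 4·x = 20 + 4x.
Every vertex has degree 3, so 3V = 2E.
Euler: V − E + F = 2 ⇒ (2E)/3 − E + (4 + x) = 2.
Multiply by 6: 2·(2E) − 3·(2E) + 6·(4 + x) = 12, i.e. 24 + 6x − (20 + 4x) = 12.
Collecting terms: 2x + 4 = 12, so 2x = 8, so x = 4.
Then 2E = 20 + 4·4 = 36, so E = 18, V = 2E/3 = 12, F = 4 + 4 = 8.

18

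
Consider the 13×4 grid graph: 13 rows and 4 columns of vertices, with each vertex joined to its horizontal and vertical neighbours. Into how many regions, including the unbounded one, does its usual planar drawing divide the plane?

37

The grid has V = 13·4 = 52 vertices and E = 13·3 + 4·12 = 87 edges.
F = 2 − V + E = 2 − 52 + 87 = 37.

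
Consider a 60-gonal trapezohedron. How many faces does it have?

The n-trapezohedron (dual of the n-antiprism) has V = 2·60 + 2 = 122, E = 4·60 = 240, F = 2·60 = 120.

120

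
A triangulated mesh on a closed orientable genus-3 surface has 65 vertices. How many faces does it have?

138

χ = 2 − 2·3 = -4, and every face is a triangle so 3F = 2E.
V − E + F = -4 with E = 3F/2 gives 65 − (3/2 − 1)·F = -4, so F = 138 and E = 207.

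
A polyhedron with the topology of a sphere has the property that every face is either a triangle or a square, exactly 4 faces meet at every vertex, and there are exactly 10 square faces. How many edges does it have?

Let x be the number of triangles; then F = 10 + x.
Edge–face incidences: 2E = 4·10 + 3·x = 40 + 3x.
Every vertex has degree 4, so 4V = 2E.
Euler: V − E + F = 2 ⇒ (2E)/4 − E + (10 + x) = 2.
Multiply by 8: 2·(2E) − 4·(2E) + 8·(10 + x) = 16, i.e. 80 + 8x − 2·(40 + 3x) = 16.
Collecting terms: 2x = 16, so x = 8.
Then 2E = 40 + 3·8 = 64, so E = 32, V = 2E/4 = 16, F = 10 + 8 = 18.

32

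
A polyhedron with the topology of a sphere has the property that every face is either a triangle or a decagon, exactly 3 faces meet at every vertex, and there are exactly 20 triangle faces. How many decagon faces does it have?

Let x be the number of decagons; then F = 20 + x.
Edge–face incidences: 2E = 3·20 + 10·x = 60 + 10x.
Every vertex has degree 3, so 3V = 2E.
Euler: V − E + F = 2 ⇒ (2E)/3 − E + (20 + x) = 2.
Multiply by 6: 2·(2E) − 3·(2E) + 6·(20 + x) = 12, i.e. 120 + 6x − (60 + 10x) = 12.
Collecting terms: −4x + 60 = 12, so −4x = −48, so x = 12.
Then 2E = 60 + 10·12 = 180, so E = 90, V = 2E/3 = 60, F = 20 + 12 = 32.

12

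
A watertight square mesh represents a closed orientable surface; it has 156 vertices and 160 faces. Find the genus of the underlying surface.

Every face is a square, so 2E = 4·160 = 640, giving E = 320.
χ = V − E + F = 156 − 320 + 160 = -4.
For a closed orientable surface χ = 2 − 2g, so g = (2 − (-4))/2 = 3.

3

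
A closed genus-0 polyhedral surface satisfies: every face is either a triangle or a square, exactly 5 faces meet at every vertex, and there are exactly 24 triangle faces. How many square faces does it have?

2

Let x be the number of squares; then F = 24 + x.
Edge–face incidences: 2E = 3·24 + 4·x = 72 + 4x.
Every vertex has degree 5, so 5V = 2E.
Euler: V − E + F = 2 ⇒ (2E)/5 − E + (24 + x) = 2.
Multiply by 10: 2·(2E) − 5·(2E) + 10·(24 + x) = 20, i.e. 240 + 10x − 3·(72 + 4x) = 20.
Collecting terms: −2x + 24 = 20, so −2x = −4, so x = 2.
Then 2E = 72 + 4·2 = 80, so E = 40, V = 2E/5 = 16, F = 24 + 2 = 26.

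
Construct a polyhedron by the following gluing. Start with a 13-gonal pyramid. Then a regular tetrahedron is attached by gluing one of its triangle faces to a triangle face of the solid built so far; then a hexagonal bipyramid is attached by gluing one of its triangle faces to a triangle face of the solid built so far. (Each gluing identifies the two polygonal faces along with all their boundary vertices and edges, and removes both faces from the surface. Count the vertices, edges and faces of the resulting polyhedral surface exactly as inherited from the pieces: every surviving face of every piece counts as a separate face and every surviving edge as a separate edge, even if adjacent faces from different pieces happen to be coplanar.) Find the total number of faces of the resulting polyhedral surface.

A 13-gonal pyramid: V=14, E=26, F=14.
Attach a regular tetrahedron (V=4, E=6, F=4) along a 3-gon: merge 3 vertices and 3 edges, delete both glued faces → V=15, E=29, F=16.
Attach a hexagonal bipyramid (V=8, E=18, F=12) along a 3-gon: merge 3 vertices and 3 edges, delete both glued faces → V=20, E=44, F=26.
Check: V − E + F = 20 − 44 + 26 = 2.

26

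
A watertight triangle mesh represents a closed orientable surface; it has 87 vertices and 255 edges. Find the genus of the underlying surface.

Every face is a triangle and each edge borders two faces, so 3F = 2·255, giving F = 170.
χ = V − E + F = 87 − 255 + 170 = 2.
For a closed orientable surface χ = 2 − 2g, so g = (2 − (2))/2 = 0.

0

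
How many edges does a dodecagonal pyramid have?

A pyramid on an n-gon base has one n-gon and n triangles: V = 12 + 1 = 13, E = 2·12 = 24, F = 12 + 1 = 13.

24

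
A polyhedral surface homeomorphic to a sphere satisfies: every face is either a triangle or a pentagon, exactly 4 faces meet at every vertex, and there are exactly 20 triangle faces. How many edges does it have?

60

Let x be the number of pentagons; then F = 20 + x.
Edge–face incidences: 2E = 3·20 + 5·x = 60 + 5x.
Every vertex has degree 4, so 4V = 2E.
Euler: V − E + F = 2 ⇒ (2E)/4 − E + (20 + x) = 2.
Multiply by 8: 2·(2E) − 4·(2E) + 8·(20 + x) = 16, i.e. 160 + 8x − 2·(60 + 5x) = 16.
Collecting terms: −2x + 40 = 16, so −2x = −24, so x = 12.
Then 2E = 60 + 5·12 = 120, so E = 60, V = 2E/4 = 30, F = 20 + 12 = 32.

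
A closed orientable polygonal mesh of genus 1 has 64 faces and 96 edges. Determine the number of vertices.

32

For a closed orientable surface of genus 1, χ = 2 − 2·1 = 0.
V = 0 + E − F = 0 + 96 − 64 = 32.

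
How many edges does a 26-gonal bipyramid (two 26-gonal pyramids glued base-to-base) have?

A bipyramid over an n-gon has 2n triangular faces and n + 2 vertices: V = 26 + 2 = 28, E = 3·26 = 78, F = 2·26 = 52.

78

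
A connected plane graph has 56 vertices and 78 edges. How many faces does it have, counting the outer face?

Euler's formula for a connected plane graph: V − E + F = 2, so F = 2 − 56 + 78 = 24.

24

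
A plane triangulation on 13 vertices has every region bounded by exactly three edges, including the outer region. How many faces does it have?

22

In a plane triangulation 3F = 2E and V − E + F = 2, so F = 2V − 4 = 2·13 − 4 = 22.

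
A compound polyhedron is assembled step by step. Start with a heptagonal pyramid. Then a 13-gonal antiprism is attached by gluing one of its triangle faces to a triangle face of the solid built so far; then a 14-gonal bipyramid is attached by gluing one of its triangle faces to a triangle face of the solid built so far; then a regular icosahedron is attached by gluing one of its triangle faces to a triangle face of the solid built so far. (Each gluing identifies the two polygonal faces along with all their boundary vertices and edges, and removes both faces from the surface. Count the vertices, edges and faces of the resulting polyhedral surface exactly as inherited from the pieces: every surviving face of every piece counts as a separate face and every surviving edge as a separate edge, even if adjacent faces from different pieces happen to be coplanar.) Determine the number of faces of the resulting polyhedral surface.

A heptagonal pyramid: V=8, E=14, F=8.
Attach a 13-gonal antiprism (V=26, E=52, F=28) along a 3-gon: merge 3 vertices and 3 edges, delete both glued faces → V=31, E=63, F=34.
Attach a 14-gonal bipyramid (V=16, E=42, F=28) along a 3-gon: merge 3 vertices and 3 edges, delete both glued faces → V=44, E=102, F=60.
Attach a regular icosahedron (V=12, E=30, F=20) along a 3-gon: merge 3 vertices and 3 edges, delete both glued faces → V=53, E=129, F=78.
Check: V − E + F = 53 − 129 + 78 = 2.

78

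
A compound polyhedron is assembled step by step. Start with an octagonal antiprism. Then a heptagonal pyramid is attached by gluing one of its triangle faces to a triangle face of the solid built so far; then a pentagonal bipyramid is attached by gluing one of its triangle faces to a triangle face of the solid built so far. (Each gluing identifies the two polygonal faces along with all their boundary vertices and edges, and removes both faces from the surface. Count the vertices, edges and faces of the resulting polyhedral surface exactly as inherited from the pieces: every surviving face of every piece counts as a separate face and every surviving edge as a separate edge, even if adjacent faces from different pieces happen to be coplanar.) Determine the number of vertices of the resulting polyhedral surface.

25

An octagonal antiprism: V=16, E=32, F=18.
Attach a heptagonal pyramid (V=8, E=14, F=8) along a 3-gon: merge 3 vertices and 3 edges, delete both glued faces → V=21, E=43, F=24.
Attach a pentagonal bipyramid (V=7, E=15, F=10) along a 3-gon: merge 3 vertices and 3 edges, delete both glued faces → V=25, E=55, F=32.
Check: V − E + F = 25 − 55 + 32 = 2.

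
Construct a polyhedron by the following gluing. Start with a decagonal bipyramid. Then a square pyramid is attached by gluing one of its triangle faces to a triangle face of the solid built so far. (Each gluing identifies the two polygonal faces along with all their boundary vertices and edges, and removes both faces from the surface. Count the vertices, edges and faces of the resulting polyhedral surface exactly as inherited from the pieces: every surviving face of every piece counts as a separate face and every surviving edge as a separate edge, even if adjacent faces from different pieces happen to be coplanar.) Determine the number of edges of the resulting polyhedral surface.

35

A decagonal bipyramid: V=12, E=30, F=20.
Attach a square pyramid (V=5, E=8, F=5) along a 3-gon: merge 3 vertices and 3 edges, delete both glued faces → V=14, E=35, F=23.
Check: V − E + F = 14 − 35 + 23 = 2.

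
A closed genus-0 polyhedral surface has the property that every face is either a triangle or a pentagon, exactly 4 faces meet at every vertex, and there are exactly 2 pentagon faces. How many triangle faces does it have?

Let x be the number of triangles; then F = 2 + x.
Edge–face incidences: 2E = 5·2 + 3·x = 10 + 3x.
Every vertex has degree 4, so 4V = 2E.
Euler: V − E + F = 2 ⇒ (2E)/4 − E + (2 + x) = 2.
Multiply by 8: 2·(2E) − 4·(2E) + 8·(2 + x) = 16, i.e. 16 + 8x − 2·(10 + 3x) = 16.
Collecting terms: 2x − 4 = 16, so 2x = 20, so x = 10.
Then 2E = 10 + 3·10 = 40, so E = 20, V = 2E/4 = 10, F = 2 + 10 = 12.

10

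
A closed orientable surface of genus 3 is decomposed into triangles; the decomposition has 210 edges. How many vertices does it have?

χ = 2 − 2·3 = -4, and every face is a triangle so 3F = 2E.
F = 2E/3 = 140. Then V = -4 + E − F = -4 + 210 − 140 = 66.

66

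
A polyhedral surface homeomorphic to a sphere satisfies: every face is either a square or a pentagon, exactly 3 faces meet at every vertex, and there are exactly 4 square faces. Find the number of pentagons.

4

Let x be the number of pentagons; then F = 4 + x.
Edge–face incidences: 2E = 4·4 + 5·x = 16 + 5x.
Every vertex has degree 3, so 3V = 2E.
Euler: V − E + F = 2 ⇒ (2E)/3 − E + (4 + x) = 2.
Multiply by 6: 2·(2E) − 3·(2E) + 6·(4 + x) = 12, i.e. 24 + 6x − (16 + 5x) = 12.
Collecting terms: x + 8 = 12, so x = 4.
Then 2E = 16 + 5·4 = 36, so E = 18, V = 2E/3 = 12, F = 4 + 4 = 8.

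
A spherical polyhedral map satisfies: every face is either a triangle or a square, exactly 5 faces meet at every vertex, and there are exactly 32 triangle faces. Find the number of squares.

Let x be the number of squares; then F = 32 + x.
Edge–face incidences: 2E = 3·32 + 4·x = 96 + 4x.
Every vertex has degree 5, so 5V = 2E.
Euler: V − E + F = 2 ⇒ (2E)/5 − E + (32 + x) = 2.
Multiply by 10: 2·(2E) − 5·(2E) + 10·(32 + x) = 20, i.e. 320 + 10x − 3·(96 + 4x) = 20.
Collecting terms: −2x + 32 = 20, so −2x = −12, so x = 6.
Then 2E = 96 + 4·6 = 120, so E = 60, V = 2E/5 = 24, F = 32 + 6 = 38.

6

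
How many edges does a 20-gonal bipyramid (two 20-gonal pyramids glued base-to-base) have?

A bipyramid over an n-gon has 2n triangular faces and n + 2 vertices: V = 20 + 2 = 22, E = 3·20 = 60, F = 2·20 = 40.

60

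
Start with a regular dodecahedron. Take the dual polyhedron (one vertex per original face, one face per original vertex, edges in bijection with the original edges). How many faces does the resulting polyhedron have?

20

The base solid has V = 20, E = 30, F = 12.
The dual swaps V and F and preserves E: V′ = F = 12, E′ = E = 30, F′ = V = 20.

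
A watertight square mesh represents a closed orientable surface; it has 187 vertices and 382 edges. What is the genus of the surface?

Every face is a square and each edge borders two faces, so 4F = 2·382, giving F = 191.
χ = V − E + F = 187 − 382 + 191 = -4.
For a closed orientable surface χ = 2 − 2g, so g = (2 − (-4))/2 = 3.

3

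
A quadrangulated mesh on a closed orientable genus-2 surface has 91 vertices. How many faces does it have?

93

χ = 2 − 2·2 = -2, and every face is a square so 4F = 2E.
V − E + F = -2 with E = 4F/2 gives 91 − (4/2 − 1)·F = -2, so F = 93 and E = 186.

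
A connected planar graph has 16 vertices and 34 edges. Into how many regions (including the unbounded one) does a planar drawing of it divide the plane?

Euler's formula for a connected plane graph: V − E + F = 2, so F = 2 − 16 + 34 = 20.

20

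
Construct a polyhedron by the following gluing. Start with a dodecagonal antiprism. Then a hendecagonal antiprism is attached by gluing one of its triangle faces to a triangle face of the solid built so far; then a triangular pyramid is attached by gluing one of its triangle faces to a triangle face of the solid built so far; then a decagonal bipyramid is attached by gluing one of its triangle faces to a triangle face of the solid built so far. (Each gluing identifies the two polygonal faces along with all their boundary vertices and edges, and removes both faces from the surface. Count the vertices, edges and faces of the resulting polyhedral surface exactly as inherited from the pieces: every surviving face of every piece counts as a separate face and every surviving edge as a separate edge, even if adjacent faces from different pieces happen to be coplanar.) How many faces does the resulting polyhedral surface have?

68

A dodecagonal antiprism: V=24, E=48, F=26.
Attach a hendecagonal antiprism (V=22, E=44, F=24) along a 3-gon: merge 3 vertices and 3 edges, delete both glued faces → V=43, E=89, F=48.
Attach a triangular pyramid (V=4, E=6, F=4) along a 3-gon: merge 3 vertices and 3 edges, delete both glued faces → V=44, E=92, F=50.
Attach a decagonal bipyramid (V=12, E=30, F=20) along a 3-gon: merge 3 vertices and 3 edges, delete both glued faces → V=53, E=119, F=68.
Check: V − E + F = 53 − 119 + 68 = 2.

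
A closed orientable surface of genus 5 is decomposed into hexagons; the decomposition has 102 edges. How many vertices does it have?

60

χ = 2 − 2·5 = -8, and every face is a hexagon so 6F = 2E.
F = 2E/6 = 34. Then V = -8 + E − F = -8 + 102 − 34 = 60.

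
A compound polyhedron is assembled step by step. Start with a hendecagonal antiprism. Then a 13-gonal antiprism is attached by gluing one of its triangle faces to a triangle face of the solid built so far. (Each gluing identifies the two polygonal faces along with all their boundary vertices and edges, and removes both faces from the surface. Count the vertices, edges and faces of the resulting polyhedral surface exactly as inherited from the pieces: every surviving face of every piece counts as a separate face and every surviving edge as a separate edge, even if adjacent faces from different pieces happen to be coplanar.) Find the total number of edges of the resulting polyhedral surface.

93

A hendecagonal antiprism: V=22, E=44, F=24.
Attach a 13-gonal antiprism (V=26, E=52, F=28) along a 3-gon: merge 3 vertices and 3 edges, delete both glued faces → V=45, E=93, F=50.
Check: V − E + F = 45 − 93 + 50 = 2.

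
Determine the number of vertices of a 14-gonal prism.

28

A prism on an n-gon has two n-gon bases and n rectangular sides: V = 2·14 = 28, E = 3·14 = 42, F = 14 + 2 = 16.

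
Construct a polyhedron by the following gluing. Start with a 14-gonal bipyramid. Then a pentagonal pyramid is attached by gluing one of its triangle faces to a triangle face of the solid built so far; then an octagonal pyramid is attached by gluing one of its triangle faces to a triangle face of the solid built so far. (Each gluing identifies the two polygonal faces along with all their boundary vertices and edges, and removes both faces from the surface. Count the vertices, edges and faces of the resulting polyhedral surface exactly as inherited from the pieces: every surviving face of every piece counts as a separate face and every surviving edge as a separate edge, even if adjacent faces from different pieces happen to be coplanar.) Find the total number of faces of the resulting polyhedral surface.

39

A 14-gonal bipyramid: V=16, E=42, F=28.
Attach a pentagonal pyramid (V=6, E=10, F=6) along a 3-gon: merge 3 vertices and 3 edges, delete both glued faces → V=19, E=49, F=32.
Attach an octagonal pyramid (V=9, E=16, F=9) along a 3-gon: merge 3 vertices and 3 edges, delete both glued faces → V=25, E=62, F=39.
Check: V − E + F = 25 − 62 + 39 = 2.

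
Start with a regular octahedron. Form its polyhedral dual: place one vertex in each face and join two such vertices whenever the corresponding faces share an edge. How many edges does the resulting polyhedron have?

The base solid has V = 6, E = 12, F = 8.
The dual swaps V and F and preserves E: V′ = F = 8, E′ = E = 12, F′ = V = 6.

12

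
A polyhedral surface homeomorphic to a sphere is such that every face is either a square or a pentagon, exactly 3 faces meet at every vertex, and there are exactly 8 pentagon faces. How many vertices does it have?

16

Let x be the number of squares; then F = 8 + x.
Edge–face incidences: 2E = 5·8 + 4·x = 40 + 4x.
Every vertex has degree 3, so 3V = 2E.
Euler: V − E + F = 2 ⇒ (2E)/3 − E + (8 + x) = 2.
Multiply by 6: 2·(2E) − 3·(2E) + 6·(8 + x) = 12, i.e. 48 + 6x − (40 + 4x) = 12.
Collecting terms: 2x + 8 = 12, so 2x = 4, so x = 2.
Then 2E = 40 + 4·2 = 48, so E = 24, V = 2E/3 = 16, F = 8 + 2 = 10.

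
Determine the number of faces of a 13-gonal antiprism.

28

An antiprism on an n-gon has two n-gon caps and 2n triangles: V = 2·13 = 26, E = 4·13 = 52, F = 2·13 + 2 = 28.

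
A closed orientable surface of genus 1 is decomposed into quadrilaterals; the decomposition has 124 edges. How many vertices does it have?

62

χ = 2 − 2·1 = 0, and every face is a square so 4F = 2E.
F = 2E/4 = 62. Then V = 0 + E − F = 0 + 124 − 62 = 62.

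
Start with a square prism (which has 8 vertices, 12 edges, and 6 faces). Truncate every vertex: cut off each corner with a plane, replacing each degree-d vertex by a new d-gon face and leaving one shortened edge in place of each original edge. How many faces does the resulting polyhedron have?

14

Truncation replaces each original edge-end by a new vertex, so V′ = 2E = 24.
Each original edge survives, and each old vertex of degree d contributes d new edges; summing degrees gives Σd = 2E, so E′ = E + 2E = 3E = 36.
Each original face survives and each original vertex becomes one new face: F′ = F + V = 14.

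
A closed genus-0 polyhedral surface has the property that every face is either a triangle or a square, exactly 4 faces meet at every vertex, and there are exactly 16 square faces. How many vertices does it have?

Let x be the number of triangles; then F = 16 + x.
Edge–face incidences: 2E = 4·16 + 3·x = 64 + 3x.
Every vertex has degree 4, so 4V = 2E.
Euler: V − E + F = 2 ⇒ (2E)/4 − E + (16 + x) = 2.
Multiply by 8: 2·(2E) − 4·(2E) + 8·(16 + x) = 16, i.e. 128 + 8x − 2·(64 + 3x) = 16.
Collecting terms: 2x = 16, so x = 8.
Then 2E = 64 + 3·8 = 88, so E = 44, V = 2E/4 = 22, F = 16 + 8 = 24.

22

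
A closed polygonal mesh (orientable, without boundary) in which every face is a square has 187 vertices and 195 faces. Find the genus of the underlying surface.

Every face is a square, so 2E = 4·195 = 780, giving E = 390.
χ = V − E + F = 187 − 390 + 195 = -8.
For a closed orientable surface χ = 2 − 2g, so g = (2 − (-8))/2 = 5.

5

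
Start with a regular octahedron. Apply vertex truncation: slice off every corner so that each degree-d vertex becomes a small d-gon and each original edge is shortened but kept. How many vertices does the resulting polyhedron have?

24

The base solid has V = 6, E = 12, F = 8.
Truncation replaces each original edge-end by a new vertex, so V′ = 2E = 24.
Each original edge survives, and each old vertex of degree d contributes d new edges; summing degrees gives Σd = 2E, so E′ = E + 2E = 3E = 36.
Each original face survives and each original vertex becomes one new face: F′ = F + V = 14.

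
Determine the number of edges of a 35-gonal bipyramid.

A bipyramid over an n-gon has 2n triangular faces and n + 2 vertices: V = 35 + 2 = 37, E = 3·35 = 105, F = 2·35 = 70.
Check: V − E + F = 37 − 105 + 70 = 2.

105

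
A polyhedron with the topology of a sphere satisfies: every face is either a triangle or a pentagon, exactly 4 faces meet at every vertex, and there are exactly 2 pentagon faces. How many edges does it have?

20

Let x be the number of triangles; then F = 2 + x.
Edge–face incidences: 2E = 5·2 + 3·x = 10 + 3x.
Every vertex has degree 4, so 4V = 2E.
Euler: V − E + F = 2 ⇒ (2E)/4 − E + (2 + x) = 2.
Multiply by 8: 2·(2E) − 4·(2E) + 8·(2 + x) = 16, i.e. 16 + 8x − 2·(10 + 3x) = 16.
Collecting terms: 2x − 4 = 16, so 2x = 20, so x = 10.
Then 2E = 10 + 3·10 = 40, so E = 20, V = 2E/4 = 10, F = 2 + 10 = 12.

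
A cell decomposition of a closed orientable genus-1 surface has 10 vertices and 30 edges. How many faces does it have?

For a closed orientable surface of genus 1, χ = 2 − 2·1 = 0.
F = 0 − V + E = 0 − 10 + 30 = 20.

20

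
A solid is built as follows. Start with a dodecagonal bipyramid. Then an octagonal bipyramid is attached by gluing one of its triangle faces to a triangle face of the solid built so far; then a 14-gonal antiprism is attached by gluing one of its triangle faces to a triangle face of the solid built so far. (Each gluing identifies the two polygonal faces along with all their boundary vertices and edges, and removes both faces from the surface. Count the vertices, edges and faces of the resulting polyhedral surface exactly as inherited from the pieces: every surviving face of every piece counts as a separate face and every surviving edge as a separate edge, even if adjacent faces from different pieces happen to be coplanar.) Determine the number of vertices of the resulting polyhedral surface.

46

A dodecagonal bipyramid: V=14, E=36, F=24.
Attach an octagonal bipyramid (V=10, E=24, F=16) along a 3-gon: merge 3 vertices and 3 edges, delete both glued faces → V=21, E=57, F=38.
Attach a 14-gonal antiprism (V=28, E=56, F=30) along a 3-gon: merge 3 vertices and 3 edges, delete both glued faces → V=46, E=110, F=66.
Check: V − E + F = 46 − 110 + 66 = 2.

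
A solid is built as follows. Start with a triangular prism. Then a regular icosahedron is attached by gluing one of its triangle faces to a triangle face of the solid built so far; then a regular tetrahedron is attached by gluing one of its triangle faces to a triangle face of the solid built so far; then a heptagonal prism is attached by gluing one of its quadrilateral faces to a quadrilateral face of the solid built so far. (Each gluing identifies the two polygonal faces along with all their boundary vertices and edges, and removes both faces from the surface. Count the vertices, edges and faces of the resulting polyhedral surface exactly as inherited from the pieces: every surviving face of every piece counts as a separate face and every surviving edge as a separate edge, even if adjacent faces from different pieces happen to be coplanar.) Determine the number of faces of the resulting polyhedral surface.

32

A triangular prism: V=6, E=9, F=5.
Attach a regular icosahedron (V=12, E=30, F=20) along a 3-gon: merge 3 vertices and 3 edges, delete both glued faces → V=15, E=36, F=23.
Attach a regular tetrahedron (V=4, E=6, F=4) along a 3-gon: merge 3 vertices and 3 edges, delete both glued faces → V=16, E=39, F=25.
Attach a heptagonal prism (V=14, E=21, F=9) along a 4-gon: merge 4 vertices and 4 edges, delete both glued faces → V=26, E=56, F=32.
Check: V − E + F = 26 − 56 + 32 = 2.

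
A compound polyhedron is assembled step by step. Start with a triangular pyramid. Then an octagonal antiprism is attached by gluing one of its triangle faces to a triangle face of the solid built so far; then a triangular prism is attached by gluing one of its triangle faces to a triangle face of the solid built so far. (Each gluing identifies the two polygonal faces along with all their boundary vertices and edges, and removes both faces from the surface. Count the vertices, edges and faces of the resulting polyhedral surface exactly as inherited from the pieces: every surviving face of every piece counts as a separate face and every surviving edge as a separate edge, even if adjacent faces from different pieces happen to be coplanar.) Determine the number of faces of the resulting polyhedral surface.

A triangular pyramid: V=4, E=6, F=4.
Attach an octagonal antiprism (V=16, E=32, F=18) along a 3-gon: merge 3 vertices and 3 edges, delete both glued faces → V=17, E=35, F=20.
Attach a triangular prism (V=6, E=9, F=5) along a 3-gon: merge 3 vertices and 3 edges, delete both glued faces → V=20, E=41, F=23.
Check: V − E + F = 20 − 41 + 23 = 2.

23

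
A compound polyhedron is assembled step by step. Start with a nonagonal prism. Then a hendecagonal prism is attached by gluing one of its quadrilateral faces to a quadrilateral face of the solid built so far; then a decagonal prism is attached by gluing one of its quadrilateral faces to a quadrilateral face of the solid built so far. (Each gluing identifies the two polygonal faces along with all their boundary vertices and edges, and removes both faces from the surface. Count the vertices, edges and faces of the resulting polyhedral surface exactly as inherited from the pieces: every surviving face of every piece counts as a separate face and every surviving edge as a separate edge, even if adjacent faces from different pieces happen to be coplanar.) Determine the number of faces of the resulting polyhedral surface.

A nonagonal prism: V=18, E=27, F=11.
Attach a hendecagonal prism (V=22, E=33, F=13) along a 4-gon: merge 4 vertices and 4 edges, delete both glued faces → V=36, E=56, F=22.
Attach a decagonal prism (V=20, E=30, F=12) along a 4-gon: merge 4 vertices and 4 edges, delete both glued faces → V=52, E=82, F=32.
Check: V − E + F = 52 − 82 + 32 = 2.

32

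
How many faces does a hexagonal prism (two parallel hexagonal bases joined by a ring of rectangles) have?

A prism on an n-gon has two n-gon bases and n rectangular sides: V = 2·6 = 12, E = 3·6 = 18, F = 6 + 2 = 8.
Check: V − E + F = 12 − 18 + 8 = 2.

8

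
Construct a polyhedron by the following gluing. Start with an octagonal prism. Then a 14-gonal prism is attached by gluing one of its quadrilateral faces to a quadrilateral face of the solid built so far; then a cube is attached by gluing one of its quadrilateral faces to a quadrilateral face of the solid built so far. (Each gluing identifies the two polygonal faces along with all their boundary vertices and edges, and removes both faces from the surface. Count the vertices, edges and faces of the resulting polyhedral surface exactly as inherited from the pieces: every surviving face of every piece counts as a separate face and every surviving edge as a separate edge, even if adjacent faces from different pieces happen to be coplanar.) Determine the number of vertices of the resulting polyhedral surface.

44

An octagonal prism: V=16, E=24, F=10.
Attach a 14-gonal prism (V=28, E=42, F=16) along a 4-gon: merge 4 vertices and 4 edges, delete both glued faces → V=40, E=62, F=24.
Attach a cube (V=8, E=12, F=6) along a 4-gon: merge 4 vertices and 4 edges, delete both glued faces → V=44, E=70, F=28.
Check: V − E + F = 44 − 70 + 28 = 2.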